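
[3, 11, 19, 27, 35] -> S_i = 3 + 8*i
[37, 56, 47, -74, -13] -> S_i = Random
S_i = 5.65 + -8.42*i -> [5.65, -2.77, -11.19, -19.61, -28.03]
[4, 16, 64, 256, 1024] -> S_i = 4*4^i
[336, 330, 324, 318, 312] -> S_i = 336 + -6*i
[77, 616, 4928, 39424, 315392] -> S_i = 77*8^i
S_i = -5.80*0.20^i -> [-5.8, -1.16, -0.23, -0.05, -0.01]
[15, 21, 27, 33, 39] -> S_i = 15 + 6*i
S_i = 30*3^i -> [30, 90, 270, 810, 2430]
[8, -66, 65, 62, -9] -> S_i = Random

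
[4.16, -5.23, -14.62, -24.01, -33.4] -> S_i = 4.16 + -9.39*i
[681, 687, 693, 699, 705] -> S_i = 681 + 6*i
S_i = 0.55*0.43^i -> [0.55, 0.24, 0.1, 0.04, 0.02]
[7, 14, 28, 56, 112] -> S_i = 7*2^i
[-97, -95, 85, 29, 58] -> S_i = Random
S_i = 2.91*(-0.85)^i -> [2.91, -2.47, 2.1, -1.79, 1.52]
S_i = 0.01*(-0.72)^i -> [0.01, -0.01, 0.01, -0.0, 0.0]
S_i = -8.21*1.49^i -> [-8.21, -12.23, -18.23, -27.16, -40.47]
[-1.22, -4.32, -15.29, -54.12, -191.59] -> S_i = -1.22*3.54^i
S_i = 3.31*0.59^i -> [3.31, 1.95, 1.15, 0.68, 0.4]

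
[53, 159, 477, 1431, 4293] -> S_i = 53*3^i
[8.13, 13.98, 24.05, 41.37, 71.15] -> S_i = 8.13*1.72^i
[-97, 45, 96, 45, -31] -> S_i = Random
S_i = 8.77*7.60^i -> [8.77, 66.65, 506.56, 3849.82, 29258.63]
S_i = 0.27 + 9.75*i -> [0.27, 10.02, 19.77, 29.52, 39.27]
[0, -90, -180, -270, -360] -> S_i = 0 + -90*i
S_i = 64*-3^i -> [64, -192, 576, -1728, 5184]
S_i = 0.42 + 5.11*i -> [0.42, 5.53, 10.64, 15.75, 20.86]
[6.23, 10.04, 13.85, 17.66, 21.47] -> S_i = 6.23 + 3.81*i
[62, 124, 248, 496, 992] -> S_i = 62*2^i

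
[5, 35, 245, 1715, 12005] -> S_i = 5*7^i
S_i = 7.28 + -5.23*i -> [7.28, 2.05, -3.18, -8.41, -13.64]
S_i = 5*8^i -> [5, 40, 320, 2560, 20480]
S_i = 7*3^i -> [7, 21, 63, 189, 567]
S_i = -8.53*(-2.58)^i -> [-8.53, 22.01, -56.78, 146.49, -377.94]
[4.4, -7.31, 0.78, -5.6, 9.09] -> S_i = Random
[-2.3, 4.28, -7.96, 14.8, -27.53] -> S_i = -2.30*(-1.86)^i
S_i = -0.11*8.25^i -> [-0.11, -0.91, -7.49, -61.77, -509.58]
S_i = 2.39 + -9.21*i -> [2.39, -6.82, -16.03, -25.24, -34.45]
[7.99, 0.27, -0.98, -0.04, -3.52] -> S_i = Random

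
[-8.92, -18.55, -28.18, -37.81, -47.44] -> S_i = -8.92 + -9.63*i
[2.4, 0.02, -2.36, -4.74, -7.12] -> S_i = 2.40 + -2.38*i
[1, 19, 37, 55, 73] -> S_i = 1 + 18*i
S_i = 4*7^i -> [4, 28, 196, 1372, 9604]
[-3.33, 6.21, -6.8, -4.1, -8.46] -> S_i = Random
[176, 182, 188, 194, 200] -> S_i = 176 + 6*i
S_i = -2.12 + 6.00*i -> [-2.12, 3.88, 9.88, 15.88, 21.88]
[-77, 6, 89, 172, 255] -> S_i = -77 + 83*i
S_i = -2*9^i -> [-2, -18, -162, -1458, -13122]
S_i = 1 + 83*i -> [1, 84, 167, 250, 333]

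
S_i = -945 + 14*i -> [-945, -931, -917, -903, -889]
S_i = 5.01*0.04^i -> [5.01, 0.2, 0.01, 0.0, 0.0]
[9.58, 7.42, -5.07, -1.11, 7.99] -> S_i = Random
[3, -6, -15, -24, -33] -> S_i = 3 + -9*i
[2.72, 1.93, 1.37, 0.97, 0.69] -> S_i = 2.72*0.71^i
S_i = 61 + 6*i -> [61, 67, 73, 79, 85]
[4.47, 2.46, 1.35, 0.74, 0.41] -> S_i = 4.47*0.55^i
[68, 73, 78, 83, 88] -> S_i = 68 + 5*i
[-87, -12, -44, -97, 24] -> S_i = Random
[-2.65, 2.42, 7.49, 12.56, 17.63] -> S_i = -2.65 + 5.07*i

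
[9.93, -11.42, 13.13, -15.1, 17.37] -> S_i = 9.93*(-1.15)^i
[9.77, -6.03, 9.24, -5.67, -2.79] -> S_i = Random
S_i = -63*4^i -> [-63, -252, -1008, -4032, -16128]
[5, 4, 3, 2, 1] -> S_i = 5 + -1*i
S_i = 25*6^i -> [25, 150, 900, 5400, 32400]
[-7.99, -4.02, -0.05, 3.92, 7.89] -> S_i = -7.99 + 3.97*i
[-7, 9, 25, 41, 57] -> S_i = -7 + 16*i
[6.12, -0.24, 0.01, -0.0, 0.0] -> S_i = 6.12*(-0.04)^i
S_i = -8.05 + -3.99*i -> [-8.05, -12.04, -16.03, -20.02, -24.01]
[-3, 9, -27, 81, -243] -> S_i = -3*-3^i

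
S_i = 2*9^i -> [2, 18, 162, 1458, 13122]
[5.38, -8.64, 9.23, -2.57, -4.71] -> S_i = Random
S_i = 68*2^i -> [68, 136, 272, 544, 1088]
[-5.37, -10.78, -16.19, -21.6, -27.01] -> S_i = -5.37 + -5.41*i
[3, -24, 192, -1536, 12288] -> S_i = 3*-8^i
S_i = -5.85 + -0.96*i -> [-5.85, -6.81, -7.77, -8.73, -9.69]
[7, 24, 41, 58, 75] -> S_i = 7 + 17*i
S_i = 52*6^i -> [52, 312, 1872, 11232, 67392]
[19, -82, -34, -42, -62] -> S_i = Random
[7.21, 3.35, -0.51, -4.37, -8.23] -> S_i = 7.21 + -3.86*i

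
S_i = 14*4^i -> [14, 56, 224, 896, 3584]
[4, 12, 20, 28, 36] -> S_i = 4 + 8*i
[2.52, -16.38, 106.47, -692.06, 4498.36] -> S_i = 2.52*(-6.50)^i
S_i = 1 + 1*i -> [1, 2, 3, 4, 5]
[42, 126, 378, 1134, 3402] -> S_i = 42*3^i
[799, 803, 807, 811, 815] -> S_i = 799 + 4*i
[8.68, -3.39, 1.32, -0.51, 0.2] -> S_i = 8.68*(-0.39)^i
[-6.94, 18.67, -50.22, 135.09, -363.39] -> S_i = -6.94*(-2.69)^i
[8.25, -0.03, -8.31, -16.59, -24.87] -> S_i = 8.25 + -8.28*i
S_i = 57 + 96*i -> [57, 153, 249, 345, 441]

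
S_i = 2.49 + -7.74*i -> [2.49, -5.25, -12.99, -20.73, -28.47]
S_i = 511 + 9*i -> [511, 520, 529, 538, 547]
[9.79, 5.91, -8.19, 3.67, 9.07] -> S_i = Random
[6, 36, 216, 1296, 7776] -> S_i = 6*6^i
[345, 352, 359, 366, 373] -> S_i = 345 + 7*i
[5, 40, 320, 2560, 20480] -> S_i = 5*8^i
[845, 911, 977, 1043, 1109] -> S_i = 845 + 66*i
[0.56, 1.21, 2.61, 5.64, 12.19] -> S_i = 0.56*2.16^i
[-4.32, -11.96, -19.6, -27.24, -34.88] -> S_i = -4.32 + -7.64*i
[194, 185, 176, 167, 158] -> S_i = 194 + -9*i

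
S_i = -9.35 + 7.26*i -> [-9.35, -2.09, 5.17, 12.43, 19.69]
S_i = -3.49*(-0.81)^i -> [-3.49, 2.83, -2.29, 1.85, -1.5]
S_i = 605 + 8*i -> [605, 613, 621, 629, 637]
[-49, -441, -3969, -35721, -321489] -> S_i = -49*9^i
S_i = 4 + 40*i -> [4, 44, 84, 124, 164]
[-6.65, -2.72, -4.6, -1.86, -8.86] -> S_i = Random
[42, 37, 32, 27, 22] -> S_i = 42 + -5*i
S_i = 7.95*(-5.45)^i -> [7.95, -43.33, 236.13, -1286.94, 7013.8]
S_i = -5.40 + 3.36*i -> [-5.4, -2.04, 1.32, 4.68, 8.04]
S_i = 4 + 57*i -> [4, 61, 118, 175, 232]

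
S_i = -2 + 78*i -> [-2, 76, 154, 232, 310]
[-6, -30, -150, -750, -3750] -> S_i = -6*5^i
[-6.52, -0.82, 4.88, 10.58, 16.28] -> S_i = -6.52 + 5.70*i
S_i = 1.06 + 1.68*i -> [1.06, 2.74, 4.42, 6.1, 7.78]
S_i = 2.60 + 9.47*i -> [2.6, 12.07, 21.54, 31.01, 40.48]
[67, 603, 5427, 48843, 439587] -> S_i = 67*9^i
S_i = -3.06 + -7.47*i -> [-3.06, -10.53, -18.0, -25.47, -32.94]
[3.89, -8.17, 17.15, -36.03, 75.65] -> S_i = 3.89*(-2.10)^i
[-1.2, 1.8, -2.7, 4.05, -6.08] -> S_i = -1.20*(-1.50)^i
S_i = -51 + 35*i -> [-51, -16, 19, 54, 89]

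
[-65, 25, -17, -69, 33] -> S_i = Random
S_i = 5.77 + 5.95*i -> [5.77, 11.72, 17.67, 23.62, 29.57]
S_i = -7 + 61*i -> [-7, 54, 115, 176, 237]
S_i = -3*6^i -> [-3, -18, -108, -648, -3888]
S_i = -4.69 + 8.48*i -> [-4.69, 3.79, 12.27, 20.75, 29.23]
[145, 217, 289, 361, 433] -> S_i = 145 + 72*i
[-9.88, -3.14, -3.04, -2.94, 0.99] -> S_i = Random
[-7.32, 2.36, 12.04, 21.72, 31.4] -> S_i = -7.32 + 9.68*i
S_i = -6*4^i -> [-6, -24, -96, -384, -1536]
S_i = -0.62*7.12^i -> [-0.62, -4.41, -31.43, -223.79, -1593.35]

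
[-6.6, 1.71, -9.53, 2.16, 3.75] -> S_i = Random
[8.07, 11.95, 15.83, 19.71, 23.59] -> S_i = 8.07 + 3.88*i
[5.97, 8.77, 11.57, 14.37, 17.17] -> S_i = 5.97 + 2.80*i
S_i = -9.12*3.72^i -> [-9.12, -33.93, -126.21, -469.49, -1746.49]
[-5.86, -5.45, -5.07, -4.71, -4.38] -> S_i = -5.86*0.93^i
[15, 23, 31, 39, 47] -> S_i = 15 + 8*i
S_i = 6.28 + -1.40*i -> [6.28, 4.88, 3.48, 2.08, 0.68]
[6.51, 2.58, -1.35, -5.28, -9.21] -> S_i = 6.51 + -3.93*i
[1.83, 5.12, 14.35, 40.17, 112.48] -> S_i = 1.83*2.80^i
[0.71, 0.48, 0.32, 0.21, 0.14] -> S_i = 0.71*0.67^i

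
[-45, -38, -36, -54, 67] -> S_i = Random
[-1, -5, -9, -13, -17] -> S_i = -1 + -4*i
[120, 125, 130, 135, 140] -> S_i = 120 + 5*i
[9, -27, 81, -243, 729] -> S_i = 9*-3^i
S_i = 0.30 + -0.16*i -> [0.3, 0.14, -0.02, -0.18, -0.34]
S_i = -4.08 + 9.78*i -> [-4.08, 5.7, 15.48, 25.26, 35.04]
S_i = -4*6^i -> [-4, -24, -144, -864, -5184]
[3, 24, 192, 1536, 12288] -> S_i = 3*8^i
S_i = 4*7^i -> [4, 28, 196, 1372, 9604]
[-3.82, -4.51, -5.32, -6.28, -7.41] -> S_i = -3.82*1.18^i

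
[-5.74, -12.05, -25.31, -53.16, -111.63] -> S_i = -5.74*2.10^i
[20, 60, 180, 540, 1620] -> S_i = 20*3^i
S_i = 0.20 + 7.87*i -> [0.2, 8.07, 15.94, 23.81, 31.68]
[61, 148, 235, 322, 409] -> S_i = 61 + 87*i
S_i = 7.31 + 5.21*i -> [7.31, 12.52, 17.73, 22.94, 28.15]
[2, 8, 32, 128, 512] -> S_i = 2*4^i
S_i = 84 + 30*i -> [84, 114, 144, 174, 204]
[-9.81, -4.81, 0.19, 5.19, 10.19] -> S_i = -9.81 + 5.00*i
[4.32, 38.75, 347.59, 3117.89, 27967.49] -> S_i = 4.32*8.97^i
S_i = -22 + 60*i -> [-22, 38, 98, 158, 218]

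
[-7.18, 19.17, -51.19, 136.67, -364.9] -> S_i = -7.18*(-2.67)^i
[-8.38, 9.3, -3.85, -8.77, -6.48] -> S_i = Random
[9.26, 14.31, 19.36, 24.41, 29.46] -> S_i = 9.26 + 5.05*i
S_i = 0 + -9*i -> [0, -9, -18, -27, -36]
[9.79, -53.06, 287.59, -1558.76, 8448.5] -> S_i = 9.79*(-5.42)^i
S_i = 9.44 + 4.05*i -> [9.44, 13.49, 17.54, 21.59, 25.64]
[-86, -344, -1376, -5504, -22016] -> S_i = -86*4^i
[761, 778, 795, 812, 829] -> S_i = 761 + 17*i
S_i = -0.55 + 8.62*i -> [-0.55, 8.07, 16.69, 25.31, 33.93]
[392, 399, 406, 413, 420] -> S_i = 392 + 7*i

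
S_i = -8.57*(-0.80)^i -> [-8.57, 6.86, -5.48, 4.39, -3.51]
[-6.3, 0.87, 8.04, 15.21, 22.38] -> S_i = -6.30 + 7.17*i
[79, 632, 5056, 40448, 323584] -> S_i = 79*8^i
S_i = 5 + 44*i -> [5, 49, 93, 137, 181]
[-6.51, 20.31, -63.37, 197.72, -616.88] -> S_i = -6.51*(-3.12)^i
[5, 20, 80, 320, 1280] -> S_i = 5*4^i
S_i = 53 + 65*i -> [53, 118, 183, 248, 313]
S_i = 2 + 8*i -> [2, 10, 18, 26, 34]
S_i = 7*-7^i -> [7, -49, 343, -2401, 16807]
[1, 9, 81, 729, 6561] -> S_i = 1*9^i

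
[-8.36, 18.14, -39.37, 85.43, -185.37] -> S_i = -8.36*(-2.17)^i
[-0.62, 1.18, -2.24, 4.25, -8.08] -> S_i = -0.62*(-1.90)^i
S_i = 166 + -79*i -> [166, 87, 8, -71, -150]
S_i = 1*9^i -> [1, 9, 81, 729, 6561]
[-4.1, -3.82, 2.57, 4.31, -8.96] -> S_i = Random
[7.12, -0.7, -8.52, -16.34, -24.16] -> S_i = 7.12 + -7.82*i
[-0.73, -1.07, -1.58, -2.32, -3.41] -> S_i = -0.73*1.47^i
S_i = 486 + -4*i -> [486, 482, 478, 474, 470]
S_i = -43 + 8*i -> [-43, -35, -27, -19, -11]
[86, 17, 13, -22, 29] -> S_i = Random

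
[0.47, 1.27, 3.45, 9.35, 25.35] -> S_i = 0.47*2.71^i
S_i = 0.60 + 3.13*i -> [0.6, 3.73, 6.86, 9.99, 13.12]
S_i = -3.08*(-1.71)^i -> [-3.08, 5.27, -9.01, 15.4, -26.34]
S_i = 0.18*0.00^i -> [0.18, 0.0, 0.0, 0.0, 0.0]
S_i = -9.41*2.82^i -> [-9.41, -26.54, -74.83, -211.03, -595.09]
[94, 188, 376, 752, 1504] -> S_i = 94*2^i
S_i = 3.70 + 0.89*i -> [3.7, 4.59, 5.48, 6.37, 7.26]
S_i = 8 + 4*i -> [8, 12, 16, 20, 24]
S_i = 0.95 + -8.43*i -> [0.95, -7.48, -15.91, -24.34, -32.77]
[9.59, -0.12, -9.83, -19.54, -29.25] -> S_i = 9.59 + -9.71*i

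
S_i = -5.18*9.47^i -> [-5.18, -49.05, -464.55, -4399.26, -41661.0]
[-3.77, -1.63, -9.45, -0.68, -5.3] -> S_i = Random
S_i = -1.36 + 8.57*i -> [-1.36, 7.21, 15.78, 24.35, 32.92]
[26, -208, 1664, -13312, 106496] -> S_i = 26*-8^i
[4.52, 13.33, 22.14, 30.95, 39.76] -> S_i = 4.52 + 8.81*i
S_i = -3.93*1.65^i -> [-3.93, -6.48, -10.7, -17.65, -29.13]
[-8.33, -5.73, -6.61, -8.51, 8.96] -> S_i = Random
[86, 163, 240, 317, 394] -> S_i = 86 + 77*i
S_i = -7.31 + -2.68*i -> [-7.31, -9.99, -12.67, -15.35, -18.03]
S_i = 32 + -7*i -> [32, 25, 18, 11, 4]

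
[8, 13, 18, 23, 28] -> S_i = 8 + 5*i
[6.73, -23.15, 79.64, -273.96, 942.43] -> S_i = 6.73*(-3.44)^i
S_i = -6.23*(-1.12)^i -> [-6.23, 6.98, -7.81, 8.75, -9.8]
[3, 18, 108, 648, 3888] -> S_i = 3*6^i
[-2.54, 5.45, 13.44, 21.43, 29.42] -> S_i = -2.54 + 7.99*i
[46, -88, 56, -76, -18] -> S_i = Random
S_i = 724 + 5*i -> [724, 729, 734, 739, 744]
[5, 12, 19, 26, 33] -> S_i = 5 + 7*i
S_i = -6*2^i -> [-6, -12, -24, -48, -96]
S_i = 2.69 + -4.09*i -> [2.69, -1.4, -5.49, -9.58, -13.67]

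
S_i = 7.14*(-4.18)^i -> [7.14, -29.85, 124.75, -521.47, 2179.73]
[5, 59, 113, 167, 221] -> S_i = 5 + 54*i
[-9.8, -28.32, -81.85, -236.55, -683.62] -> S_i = -9.80*2.89^i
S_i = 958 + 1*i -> [958, 959, 960, 961, 962]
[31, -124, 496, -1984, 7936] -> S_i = 31*-4^i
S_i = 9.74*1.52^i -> [9.74, 14.8, 22.5, 34.21, 51.99]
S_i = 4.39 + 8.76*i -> [4.39, 13.15, 21.91, 30.67, 39.43]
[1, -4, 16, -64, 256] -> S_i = 1*-4^i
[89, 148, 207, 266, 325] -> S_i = 89 + 59*i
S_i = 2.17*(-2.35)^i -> [2.17, -5.1, 11.98, -28.16, 66.18]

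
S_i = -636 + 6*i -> [-636, -630, -624, -618, -612]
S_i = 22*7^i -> [22, 154, 1078, 7546, 52822]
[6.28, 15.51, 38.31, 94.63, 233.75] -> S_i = 6.28*2.47^i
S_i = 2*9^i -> [2, 18, 162, 1458, 13122]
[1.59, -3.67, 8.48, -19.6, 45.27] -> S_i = 1.59*(-2.31)^i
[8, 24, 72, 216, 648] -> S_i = 8*3^i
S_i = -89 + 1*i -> [-89, -88, -87, -86, -85]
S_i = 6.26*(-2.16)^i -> [6.26, -13.52, 29.21, -63.09, 136.27]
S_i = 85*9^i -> [85, 765, 6885, 61965, 557685]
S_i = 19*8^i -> [19, 152, 1216, 9728, 77824]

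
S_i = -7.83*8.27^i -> [-7.83, -64.75, -535.52, -4428.72, -36625.52]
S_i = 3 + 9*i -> [3, 12, 21, 30, 39]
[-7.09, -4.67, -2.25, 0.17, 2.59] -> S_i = -7.09 + 2.42*i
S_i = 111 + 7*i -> [111, 118, 125, 132, 139]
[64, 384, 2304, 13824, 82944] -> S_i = 64*6^i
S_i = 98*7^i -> [98, 686, 4802, 33614, 235298]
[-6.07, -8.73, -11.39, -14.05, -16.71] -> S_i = -6.07 + -2.66*i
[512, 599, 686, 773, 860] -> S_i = 512 + 87*i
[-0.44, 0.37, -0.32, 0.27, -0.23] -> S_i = -0.44*(-0.85)^i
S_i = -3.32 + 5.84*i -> [-3.32, 2.52, 8.36, 14.2, 20.04]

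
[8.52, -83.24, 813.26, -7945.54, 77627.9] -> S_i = 8.52*(-9.77)^i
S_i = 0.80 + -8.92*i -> [0.8, -8.12, -17.04, -25.96, -34.88]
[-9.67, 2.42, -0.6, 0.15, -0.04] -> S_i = -9.67*(-0.25)^i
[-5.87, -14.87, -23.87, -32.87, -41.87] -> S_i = -5.87 + -9.00*i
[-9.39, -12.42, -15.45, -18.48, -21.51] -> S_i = -9.39 + -3.03*i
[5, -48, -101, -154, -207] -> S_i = 5 + -53*i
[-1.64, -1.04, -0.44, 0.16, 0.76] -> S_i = -1.64 + 0.60*i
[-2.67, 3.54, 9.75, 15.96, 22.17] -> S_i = -2.67 + 6.21*i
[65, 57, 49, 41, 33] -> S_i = 65 + -8*i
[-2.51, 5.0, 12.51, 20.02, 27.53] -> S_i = -2.51 + 7.51*i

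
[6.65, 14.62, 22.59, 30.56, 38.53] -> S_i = 6.65 + 7.97*i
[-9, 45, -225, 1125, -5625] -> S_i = -9*-5^i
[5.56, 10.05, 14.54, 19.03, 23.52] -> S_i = 5.56 + 4.49*i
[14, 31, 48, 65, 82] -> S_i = 14 + 17*i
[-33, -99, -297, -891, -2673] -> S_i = -33*3^i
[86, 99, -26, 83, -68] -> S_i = Random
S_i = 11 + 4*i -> [11, 15, 19, 23, 27]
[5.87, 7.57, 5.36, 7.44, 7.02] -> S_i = Random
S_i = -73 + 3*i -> [-73, -70, -67, -64, -61]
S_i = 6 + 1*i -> [6, 7, 8, 9, 10]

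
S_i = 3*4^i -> [3, 12, 48, 192, 768]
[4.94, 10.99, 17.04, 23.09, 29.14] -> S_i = 4.94 + 6.05*i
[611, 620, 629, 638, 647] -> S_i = 611 + 9*i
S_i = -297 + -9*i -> [-297, -306, -315, -324, -333]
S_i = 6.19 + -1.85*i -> [6.19, 4.34, 2.49, 0.64, -1.21]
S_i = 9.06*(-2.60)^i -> [9.06, -23.56, 61.25, -159.24, 414.02]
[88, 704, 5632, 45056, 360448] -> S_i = 88*8^i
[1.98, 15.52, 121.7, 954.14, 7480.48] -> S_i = 1.98*7.84^i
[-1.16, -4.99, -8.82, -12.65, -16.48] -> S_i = -1.16 + -3.83*i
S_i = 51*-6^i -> [51, -306, 1836, -11016, 66096]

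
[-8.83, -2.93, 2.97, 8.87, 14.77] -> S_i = -8.83 + 5.90*i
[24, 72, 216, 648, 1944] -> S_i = 24*3^i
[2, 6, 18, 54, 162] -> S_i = 2*3^i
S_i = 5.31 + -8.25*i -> [5.31, -2.94, -11.19, -19.44, -27.69]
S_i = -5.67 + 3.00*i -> [-5.67, -2.67, 0.33, 3.33, 6.33]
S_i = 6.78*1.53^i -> [6.78, 10.37, 15.87, 24.28, 37.15]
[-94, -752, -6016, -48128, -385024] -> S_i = -94*8^i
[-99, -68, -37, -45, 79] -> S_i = Random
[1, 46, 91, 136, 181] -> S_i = 1 + 45*i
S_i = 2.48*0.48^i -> [2.48, 1.19, 0.57, 0.27, 0.13]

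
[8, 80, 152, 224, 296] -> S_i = 8 + 72*i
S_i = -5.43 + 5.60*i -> [-5.43, 0.17, 5.77, 11.37, 16.97]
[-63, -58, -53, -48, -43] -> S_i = -63 + 5*i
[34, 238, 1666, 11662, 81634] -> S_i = 34*7^i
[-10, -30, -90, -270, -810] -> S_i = -10*3^i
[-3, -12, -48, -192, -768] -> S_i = -3*4^i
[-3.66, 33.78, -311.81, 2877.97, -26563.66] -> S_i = -3.66*(-9.23)^i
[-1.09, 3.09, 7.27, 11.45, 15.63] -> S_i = -1.09 + 4.18*i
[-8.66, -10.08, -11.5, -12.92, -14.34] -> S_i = -8.66 + -1.42*i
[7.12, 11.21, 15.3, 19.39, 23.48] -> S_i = 7.12 + 4.09*i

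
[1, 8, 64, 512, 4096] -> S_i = 1*8^i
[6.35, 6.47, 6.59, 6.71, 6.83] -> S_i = 6.35 + 0.12*i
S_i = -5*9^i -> [-5, -45, -405, -3645, -32805]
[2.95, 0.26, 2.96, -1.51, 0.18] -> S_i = Random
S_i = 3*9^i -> [3, 27, 243, 2187, 19683]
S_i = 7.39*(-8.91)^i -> [7.39, -65.84, 586.68, -5227.3, 46575.26]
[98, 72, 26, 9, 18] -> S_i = Random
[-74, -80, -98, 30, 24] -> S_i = Random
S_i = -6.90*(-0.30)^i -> [-6.9, 2.07, -0.62, 0.19, -0.06]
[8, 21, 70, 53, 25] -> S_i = Random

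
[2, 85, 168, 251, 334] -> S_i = 2 + 83*i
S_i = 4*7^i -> [4, 28, 196, 1372, 9604]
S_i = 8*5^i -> [8, 40, 200, 1000, 5000]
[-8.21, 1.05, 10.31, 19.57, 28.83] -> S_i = -8.21 + 9.26*i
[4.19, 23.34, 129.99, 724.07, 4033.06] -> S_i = 4.19*5.57^i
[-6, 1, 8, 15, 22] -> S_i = -6 + 7*i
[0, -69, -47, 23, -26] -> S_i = Random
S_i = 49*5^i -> [49, 245, 1225, 6125, 30625]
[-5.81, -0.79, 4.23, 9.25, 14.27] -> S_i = -5.81 + 5.02*i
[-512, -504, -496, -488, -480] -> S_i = -512 + 8*i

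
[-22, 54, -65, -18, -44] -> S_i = Random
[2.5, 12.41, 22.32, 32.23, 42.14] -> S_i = 2.50 + 9.91*i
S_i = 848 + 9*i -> [848, 857, 866, 875, 884]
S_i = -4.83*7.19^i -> [-4.83, -34.73, -249.69, -1795.29, -12908.11]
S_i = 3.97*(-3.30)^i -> [3.97, -13.1, 43.23, -142.67, 470.81]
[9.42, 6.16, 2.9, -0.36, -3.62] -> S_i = 9.42 + -3.26*i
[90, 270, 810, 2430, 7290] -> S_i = 90*3^i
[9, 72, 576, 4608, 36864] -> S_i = 9*8^i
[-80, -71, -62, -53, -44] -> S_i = -80 + 9*i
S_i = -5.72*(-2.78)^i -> [-5.72, 15.9, -44.21, 122.89, -341.65]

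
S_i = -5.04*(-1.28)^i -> [-5.04, 6.45, -8.26, 10.57, -13.53]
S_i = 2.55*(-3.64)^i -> [2.55, -9.28, 33.79, -122.98, 447.66]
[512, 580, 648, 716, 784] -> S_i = 512 + 68*i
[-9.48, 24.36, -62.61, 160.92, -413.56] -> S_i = -9.48*(-2.57)^i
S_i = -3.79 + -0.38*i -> [-3.79, -4.17, -4.55, -4.93, -5.31]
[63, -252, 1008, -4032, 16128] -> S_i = 63*-4^i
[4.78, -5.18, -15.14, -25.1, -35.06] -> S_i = 4.78 + -9.96*i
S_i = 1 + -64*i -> [1, -63, -127, -191, -255]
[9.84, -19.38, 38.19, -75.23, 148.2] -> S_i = 9.84*(-1.97)^i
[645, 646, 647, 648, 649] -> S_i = 645 + 1*i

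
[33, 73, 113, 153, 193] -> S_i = 33 + 40*i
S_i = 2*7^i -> [2, 14, 98, 686, 4802]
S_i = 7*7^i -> [7, 49, 343, 2401, 16807]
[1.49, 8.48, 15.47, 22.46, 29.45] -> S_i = 1.49 + 6.99*i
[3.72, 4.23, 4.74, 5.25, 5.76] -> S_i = 3.72 + 0.51*i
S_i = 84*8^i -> [84, 672, 5376, 43008, 344064]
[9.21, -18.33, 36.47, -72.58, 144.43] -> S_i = 9.21*(-1.99)^i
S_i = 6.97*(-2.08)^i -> [6.97, -14.5, 30.16, -62.72, 130.46]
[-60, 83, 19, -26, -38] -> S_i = Random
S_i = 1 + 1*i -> [1, 2, 3, 4, 5]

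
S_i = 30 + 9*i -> [30, 39, 48, 57, 66]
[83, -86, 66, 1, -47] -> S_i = Random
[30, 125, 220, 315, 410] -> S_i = 30 + 95*i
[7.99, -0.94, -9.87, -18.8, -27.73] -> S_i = 7.99 + -8.93*i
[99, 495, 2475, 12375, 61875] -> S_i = 99*5^i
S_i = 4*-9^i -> [4, -36, 324, -2916, 26244]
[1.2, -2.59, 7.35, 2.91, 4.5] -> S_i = Random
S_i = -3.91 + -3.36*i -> [-3.91, -7.27, -10.63, -13.99, -17.35]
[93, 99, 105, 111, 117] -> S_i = 93 + 6*i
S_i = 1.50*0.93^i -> [1.5, 1.4, 1.3, 1.21, 1.12]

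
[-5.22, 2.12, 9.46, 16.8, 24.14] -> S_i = -5.22 + 7.34*i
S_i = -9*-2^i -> [-9, 18, -36, 72, -144]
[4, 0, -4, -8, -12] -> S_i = 4 + -4*i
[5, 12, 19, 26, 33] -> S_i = 5 + 7*i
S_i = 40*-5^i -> [40, -200, 1000, -5000, 25000]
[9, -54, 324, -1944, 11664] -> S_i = 9*-6^i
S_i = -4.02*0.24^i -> [-4.02, -0.96, -0.23, -0.06, -0.01]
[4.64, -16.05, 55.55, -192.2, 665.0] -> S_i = 4.64*(-3.46)^i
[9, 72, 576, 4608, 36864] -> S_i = 9*8^i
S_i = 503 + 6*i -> [503, 509, 515, 521, 527]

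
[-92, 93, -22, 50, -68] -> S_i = Random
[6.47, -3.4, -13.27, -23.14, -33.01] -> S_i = 6.47 + -9.87*i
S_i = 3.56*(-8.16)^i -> [3.56, -29.05, 237.04, -1934.29, 15783.77]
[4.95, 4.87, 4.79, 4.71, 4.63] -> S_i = 4.95 + -0.08*i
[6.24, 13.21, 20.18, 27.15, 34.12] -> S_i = 6.24 + 6.97*i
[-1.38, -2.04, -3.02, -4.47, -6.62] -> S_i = -1.38*1.48^i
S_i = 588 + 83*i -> [588, 671, 754, 837, 920]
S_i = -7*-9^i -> [-7, 63, -567, 5103, -45927]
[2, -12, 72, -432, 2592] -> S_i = 2*-6^i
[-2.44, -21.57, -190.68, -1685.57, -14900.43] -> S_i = -2.44*8.84^i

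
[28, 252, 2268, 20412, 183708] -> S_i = 28*9^i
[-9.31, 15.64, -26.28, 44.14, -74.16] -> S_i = -9.31*(-1.68)^i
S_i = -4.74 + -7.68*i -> [-4.74, -12.42, -20.1, -27.78, -35.46]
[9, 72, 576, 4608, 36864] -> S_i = 9*8^i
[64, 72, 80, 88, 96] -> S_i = 64 + 8*i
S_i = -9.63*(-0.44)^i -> [-9.63, 4.24, -1.86, 0.82, -0.36]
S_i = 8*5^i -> [8, 40, 200, 1000, 5000]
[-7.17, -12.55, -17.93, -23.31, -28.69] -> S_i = -7.17 + -5.38*i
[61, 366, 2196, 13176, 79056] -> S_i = 61*6^i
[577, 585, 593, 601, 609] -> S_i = 577 + 8*i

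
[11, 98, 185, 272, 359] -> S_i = 11 + 87*i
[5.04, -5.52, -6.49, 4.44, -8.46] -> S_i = Random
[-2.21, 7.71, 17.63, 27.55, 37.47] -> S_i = -2.21 + 9.92*i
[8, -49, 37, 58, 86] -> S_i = Random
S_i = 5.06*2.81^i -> [5.06, 14.22, 39.95, 112.27, 315.48]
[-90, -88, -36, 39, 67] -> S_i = Random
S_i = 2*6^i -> [2, 12, 72, 432, 2592]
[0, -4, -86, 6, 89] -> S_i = Random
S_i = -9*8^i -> [-9, -72, -576, -4608, -36864]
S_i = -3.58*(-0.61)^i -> [-3.58, 2.18, -1.33, 0.81, -0.5]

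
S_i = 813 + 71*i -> [813, 884, 955, 1026, 1097]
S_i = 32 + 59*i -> [32, 91, 150, 209, 268]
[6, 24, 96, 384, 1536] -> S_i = 6*4^i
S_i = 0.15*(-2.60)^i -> [0.15, -0.39, 1.01, -2.64, 6.85]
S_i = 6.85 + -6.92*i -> [6.85, -0.07, -6.99, -13.91, -20.83]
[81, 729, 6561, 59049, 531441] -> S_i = 81*9^i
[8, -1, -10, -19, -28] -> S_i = 8 + -9*i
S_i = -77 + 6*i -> [-77, -71, -65, -59, -53]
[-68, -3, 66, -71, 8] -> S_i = Random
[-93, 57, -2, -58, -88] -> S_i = Random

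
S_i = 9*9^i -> [9, 81, 729, 6561, 59049]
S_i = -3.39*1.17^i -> [-3.39, -3.97, -4.64, -5.43, -6.35]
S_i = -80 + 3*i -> [-80, -77, -74, -71, -68]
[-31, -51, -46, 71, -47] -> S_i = Random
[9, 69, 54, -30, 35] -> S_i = Random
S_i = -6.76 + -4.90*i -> [-6.76, -11.66, -16.56, -21.46, -26.36]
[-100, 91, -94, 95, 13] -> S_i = Random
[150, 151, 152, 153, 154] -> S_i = 150 + 1*i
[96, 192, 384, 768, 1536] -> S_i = 96*2^i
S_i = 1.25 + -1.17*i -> [1.25, 0.08, -1.09, -2.26, -3.43]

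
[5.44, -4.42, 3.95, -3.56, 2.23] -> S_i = Random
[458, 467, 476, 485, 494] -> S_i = 458 + 9*i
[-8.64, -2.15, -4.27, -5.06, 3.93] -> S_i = Random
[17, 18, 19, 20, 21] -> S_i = 17 + 1*i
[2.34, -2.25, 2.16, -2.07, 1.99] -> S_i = 2.34*(-0.96)^i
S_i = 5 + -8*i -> [5, -3, -11, -19, -27]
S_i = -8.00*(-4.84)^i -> [-8.0, 38.72, -187.4, 907.04, -4390.07]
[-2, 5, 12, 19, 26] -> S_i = -2 + 7*i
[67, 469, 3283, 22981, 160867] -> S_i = 67*7^i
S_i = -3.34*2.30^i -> [-3.34, -7.68, -17.67, -40.64, -93.47]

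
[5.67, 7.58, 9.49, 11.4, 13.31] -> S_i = 5.67 + 1.91*i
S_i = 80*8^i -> [80, 640, 5120, 40960, 327680]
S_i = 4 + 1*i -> [4, 5, 6, 7, 8]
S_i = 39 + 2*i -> [39, 41, 43, 45, 47]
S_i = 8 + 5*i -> [8, 13, 18, 23, 28]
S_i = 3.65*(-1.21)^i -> [3.65, -4.42, 5.34, -6.47, 7.82]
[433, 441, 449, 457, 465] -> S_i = 433 + 8*i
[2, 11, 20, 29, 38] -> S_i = 2 + 9*i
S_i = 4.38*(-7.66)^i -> [4.38, -33.55, 257.0, -1968.61, 15079.58]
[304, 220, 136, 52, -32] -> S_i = 304 + -84*i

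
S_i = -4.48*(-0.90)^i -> [-4.48, 4.03, -3.63, 3.27, -2.94]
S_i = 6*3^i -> [6, 18, 54, 162, 486]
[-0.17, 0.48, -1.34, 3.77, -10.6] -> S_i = -0.17*(-2.81)^i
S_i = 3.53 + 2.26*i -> [3.53, 5.79, 8.05, 10.31, 12.57]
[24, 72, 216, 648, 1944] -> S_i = 24*3^i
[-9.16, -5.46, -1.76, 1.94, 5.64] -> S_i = -9.16 + 3.70*i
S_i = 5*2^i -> [5, 10, 20, 40, 80]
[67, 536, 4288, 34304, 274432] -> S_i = 67*8^i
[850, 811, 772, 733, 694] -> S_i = 850 + -39*i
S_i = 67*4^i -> [67, 268, 1072, 4288, 17152]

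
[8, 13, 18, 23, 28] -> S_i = 8 + 5*i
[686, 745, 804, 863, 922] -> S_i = 686 + 59*i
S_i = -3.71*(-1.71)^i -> [-3.71, 6.34, -10.85, 18.55, -31.72]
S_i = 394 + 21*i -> [394, 415, 436, 457, 478]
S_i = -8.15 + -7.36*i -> [-8.15, -15.51, -22.87, -30.23, -37.59]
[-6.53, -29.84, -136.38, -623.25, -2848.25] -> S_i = -6.53*4.57^i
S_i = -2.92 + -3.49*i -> [-2.92, -6.41, -9.9, -13.39, -16.88]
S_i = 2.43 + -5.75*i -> [2.43, -3.32, -9.07, -14.82, -20.57]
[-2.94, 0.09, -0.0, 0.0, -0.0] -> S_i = -2.94*(-0.03)^i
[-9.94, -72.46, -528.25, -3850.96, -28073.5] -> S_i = -9.94*7.29^i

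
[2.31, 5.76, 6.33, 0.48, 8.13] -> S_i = Random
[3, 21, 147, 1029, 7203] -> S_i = 3*7^i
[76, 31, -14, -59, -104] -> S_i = 76 + -45*i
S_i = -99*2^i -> [-99, -198, -396, -792, -1584]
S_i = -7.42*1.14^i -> [-7.42, -8.46, -9.64, -10.99, -12.53]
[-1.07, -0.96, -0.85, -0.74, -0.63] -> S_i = -1.07 + 0.11*i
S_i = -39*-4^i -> [-39, 156, -624, 2496, -9984]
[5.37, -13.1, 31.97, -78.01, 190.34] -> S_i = 5.37*(-2.44)^i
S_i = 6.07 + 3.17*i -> [6.07, 9.24, 12.41, 15.58, 18.75]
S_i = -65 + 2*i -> [-65, -63, -61, -59, -57]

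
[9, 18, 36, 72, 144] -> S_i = 9*2^i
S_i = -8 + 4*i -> [-8, -4, 0, 4, 8]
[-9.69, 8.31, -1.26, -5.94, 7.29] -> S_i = Random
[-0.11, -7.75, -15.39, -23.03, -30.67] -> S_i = -0.11 + -7.64*i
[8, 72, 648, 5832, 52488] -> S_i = 8*9^i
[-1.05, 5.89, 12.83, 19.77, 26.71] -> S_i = -1.05 + 6.94*i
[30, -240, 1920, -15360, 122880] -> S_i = 30*-8^i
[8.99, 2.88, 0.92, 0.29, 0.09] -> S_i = 8.99*0.32^i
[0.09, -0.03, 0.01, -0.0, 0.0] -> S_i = 0.09*(-0.34)^i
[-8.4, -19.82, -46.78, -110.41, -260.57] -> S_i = -8.40*2.36^i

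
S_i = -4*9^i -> [-4, -36, -324, -2916, -26244]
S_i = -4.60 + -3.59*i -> [-4.6, -8.19, -11.78, -15.37, -18.96]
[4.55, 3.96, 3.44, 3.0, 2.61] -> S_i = 4.55*0.87^i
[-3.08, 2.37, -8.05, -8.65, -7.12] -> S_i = Random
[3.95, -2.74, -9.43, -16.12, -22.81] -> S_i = 3.95 + -6.69*i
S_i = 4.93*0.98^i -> [4.93, 4.83, 4.73, 4.64, 4.55]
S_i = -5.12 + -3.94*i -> [-5.12, -9.06, -13.0, -16.94, -20.88]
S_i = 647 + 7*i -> [647, 654, 661, 668, 675]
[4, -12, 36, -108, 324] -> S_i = 4*-3^i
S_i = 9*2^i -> [9, 18, 36, 72, 144]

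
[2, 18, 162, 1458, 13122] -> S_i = 2*9^i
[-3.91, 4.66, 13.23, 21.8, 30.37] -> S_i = -3.91 + 8.57*i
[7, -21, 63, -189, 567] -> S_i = 7*-3^i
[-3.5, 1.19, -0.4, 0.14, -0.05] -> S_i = -3.50*(-0.34)^i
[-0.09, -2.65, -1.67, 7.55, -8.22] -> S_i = Random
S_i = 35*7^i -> [35, 245, 1715, 12005, 84035]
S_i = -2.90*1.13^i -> [-2.9, -3.28, -3.7, -4.18, -4.73]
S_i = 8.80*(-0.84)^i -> [8.8, -7.39, 6.21, -5.22, 4.38]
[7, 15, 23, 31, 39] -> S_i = 7 + 8*i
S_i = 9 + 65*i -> [9, 74, 139, 204, 269]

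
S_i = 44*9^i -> [44, 396, 3564, 32076, 288684]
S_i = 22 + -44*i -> [22, -22, -66, -110, -154]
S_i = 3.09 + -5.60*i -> [3.09, -2.51, -8.11, -13.71, -19.31]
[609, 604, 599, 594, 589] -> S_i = 609 + -5*i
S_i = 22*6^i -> [22, 132, 792, 4752, 28512]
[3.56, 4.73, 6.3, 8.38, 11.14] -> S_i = 3.56*1.33^i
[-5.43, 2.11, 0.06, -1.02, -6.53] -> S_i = Random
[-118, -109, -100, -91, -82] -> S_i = -118 + 9*i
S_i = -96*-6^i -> [-96, 576, -3456, 20736, -124416]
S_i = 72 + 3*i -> [72, 75, 78, 81, 84]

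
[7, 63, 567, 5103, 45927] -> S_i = 7*9^i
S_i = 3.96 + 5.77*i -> [3.96, 9.73, 15.5, 21.27, 27.04]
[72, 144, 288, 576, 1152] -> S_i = 72*2^i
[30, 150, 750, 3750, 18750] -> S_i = 30*5^i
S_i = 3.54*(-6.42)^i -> [3.54, -22.73, 145.91, -936.72, 6013.72]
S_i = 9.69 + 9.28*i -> [9.69, 18.97, 28.25, 37.53, 46.81]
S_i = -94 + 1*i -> [-94, -93, -92, -91, -90]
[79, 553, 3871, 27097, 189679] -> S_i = 79*7^i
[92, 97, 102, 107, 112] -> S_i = 92 + 5*i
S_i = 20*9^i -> [20, 180, 1620, 14580, 131220]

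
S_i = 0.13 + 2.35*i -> [0.13, 2.48, 4.83, 7.18, 9.53]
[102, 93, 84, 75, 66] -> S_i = 102 + -9*i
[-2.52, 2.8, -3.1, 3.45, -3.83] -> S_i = -2.52*(-1.11)^i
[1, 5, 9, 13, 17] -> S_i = 1 + 4*i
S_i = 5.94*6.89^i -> [5.94, 40.93, 281.98, 1942.87, 13386.39]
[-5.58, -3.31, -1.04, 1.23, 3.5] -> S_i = -5.58 + 2.27*i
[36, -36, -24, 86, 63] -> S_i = Random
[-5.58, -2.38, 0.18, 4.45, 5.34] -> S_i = Random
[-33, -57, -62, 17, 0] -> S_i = Random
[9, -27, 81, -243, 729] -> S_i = 9*-3^i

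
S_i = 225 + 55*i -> [225, 280, 335, 390, 445]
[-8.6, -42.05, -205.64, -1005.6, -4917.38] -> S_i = -8.60*4.89^i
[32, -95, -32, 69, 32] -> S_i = Random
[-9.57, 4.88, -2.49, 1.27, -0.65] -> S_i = -9.57*(-0.51)^i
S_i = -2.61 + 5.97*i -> [-2.61, 3.36, 9.33, 15.3, 21.27]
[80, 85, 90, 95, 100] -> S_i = 80 + 5*i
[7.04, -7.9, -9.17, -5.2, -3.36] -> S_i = Random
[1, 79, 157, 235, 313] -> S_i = 1 + 78*i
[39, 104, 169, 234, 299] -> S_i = 39 + 65*i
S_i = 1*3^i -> [1, 3, 9, 27, 81]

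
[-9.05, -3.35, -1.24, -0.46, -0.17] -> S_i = -9.05*0.37^i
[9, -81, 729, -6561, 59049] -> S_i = 9*-9^i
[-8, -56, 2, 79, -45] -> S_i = Random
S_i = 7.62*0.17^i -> [7.62, 1.3, 0.22, 0.04, 0.01]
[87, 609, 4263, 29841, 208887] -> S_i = 87*7^i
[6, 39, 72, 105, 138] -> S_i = 6 + 33*i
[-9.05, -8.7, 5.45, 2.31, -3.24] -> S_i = Random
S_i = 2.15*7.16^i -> [2.15, 15.39, 110.22, 789.18, 5650.55]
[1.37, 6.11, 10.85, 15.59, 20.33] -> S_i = 1.37 + 4.74*i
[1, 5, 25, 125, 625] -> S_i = 1*5^i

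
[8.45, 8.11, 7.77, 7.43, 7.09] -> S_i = 8.45 + -0.34*i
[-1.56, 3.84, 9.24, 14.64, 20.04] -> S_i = -1.56 + 5.40*i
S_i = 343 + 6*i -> [343, 349, 355, 361, 367]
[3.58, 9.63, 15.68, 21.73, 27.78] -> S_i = 3.58 + 6.05*i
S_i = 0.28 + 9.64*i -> [0.28, 9.92, 19.56, 29.2, 38.84]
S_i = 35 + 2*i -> [35, 37, 39, 41, 43]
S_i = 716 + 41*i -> [716, 757, 798, 839, 880]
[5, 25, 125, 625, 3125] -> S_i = 5*5^i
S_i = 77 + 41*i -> [77, 118, 159, 200, 241]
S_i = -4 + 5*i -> [-4, 1, 6, 11, 16]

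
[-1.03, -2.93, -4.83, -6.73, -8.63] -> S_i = -1.03 + -1.90*i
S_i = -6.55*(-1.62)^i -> [-6.55, 10.61, -17.19, 27.85, -45.11]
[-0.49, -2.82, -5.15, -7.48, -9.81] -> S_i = -0.49 + -2.33*i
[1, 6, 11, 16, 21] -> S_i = 1 + 5*i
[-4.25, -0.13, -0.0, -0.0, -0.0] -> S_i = -4.25*0.03^i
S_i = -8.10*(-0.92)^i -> [-8.1, 7.45, -6.86, 6.31, -5.8]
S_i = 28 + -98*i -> [28, -70, -168, -266, -364]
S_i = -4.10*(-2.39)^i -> [-4.1, 9.8, -23.42, 55.97, -133.78]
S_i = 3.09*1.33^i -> [3.09, 4.11, 5.47, 7.27, 9.67]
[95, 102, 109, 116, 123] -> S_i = 95 + 7*i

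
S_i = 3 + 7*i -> [3, 10, 17, 24, 31]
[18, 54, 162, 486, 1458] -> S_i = 18*3^i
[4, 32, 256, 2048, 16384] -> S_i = 4*8^i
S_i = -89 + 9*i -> [-89, -80, -71, -62, -53]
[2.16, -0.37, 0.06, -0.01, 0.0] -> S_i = 2.16*(-0.17)^i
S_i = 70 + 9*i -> [70, 79, 88, 97, 106]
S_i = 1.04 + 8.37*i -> [1.04, 9.41, 17.78, 26.15, 34.52]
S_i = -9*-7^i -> [-9, 63, -441, 3087, -21609]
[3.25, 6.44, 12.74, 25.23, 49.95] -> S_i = 3.25*1.98^i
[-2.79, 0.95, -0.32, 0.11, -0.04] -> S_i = -2.79*(-0.34)^i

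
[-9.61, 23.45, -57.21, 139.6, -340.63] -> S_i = -9.61*(-2.44)^i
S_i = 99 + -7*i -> [99, 92, 85, 78, 71]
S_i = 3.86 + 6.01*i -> [3.86, 9.87, 15.88, 21.89, 27.9]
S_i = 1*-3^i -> [1, -3, 9, -27, 81]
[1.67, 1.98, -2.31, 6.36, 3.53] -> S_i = Random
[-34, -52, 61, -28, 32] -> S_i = Random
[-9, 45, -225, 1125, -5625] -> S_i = -9*-5^i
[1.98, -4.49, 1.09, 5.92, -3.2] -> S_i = Random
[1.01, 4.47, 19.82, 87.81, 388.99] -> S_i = 1.01*4.43^i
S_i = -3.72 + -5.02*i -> [-3.72, -8.74, -13.76, -18.78, -23.8]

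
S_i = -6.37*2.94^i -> [-6.37, -18.73, -55.06, -161.88, -475.91]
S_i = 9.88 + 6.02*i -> [9.88, 15.9, 21.92, 27.94, 33.96]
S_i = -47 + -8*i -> [-47, -55, -63, -71, -79]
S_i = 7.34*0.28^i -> [7.34, 2.06, 0.58, 0.16, 0.05]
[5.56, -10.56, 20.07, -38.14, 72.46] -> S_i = 5.56*(-1.90)^i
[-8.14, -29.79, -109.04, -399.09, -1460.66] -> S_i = -8.14*3.66^i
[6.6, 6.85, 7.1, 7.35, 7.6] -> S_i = 6.60 + 0.25*i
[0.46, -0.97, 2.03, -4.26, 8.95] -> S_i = 0.46*(-2.10)^i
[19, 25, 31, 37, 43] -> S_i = 19 + 6*i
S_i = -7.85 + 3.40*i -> [-7.85, -4.45, -1.05, 2.35, 5.75]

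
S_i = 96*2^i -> [96, 192, 384, 768, 1536]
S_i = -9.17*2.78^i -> [-9.17, -25.49, -70.87, -197.02, -547.71]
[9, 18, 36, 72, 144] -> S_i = 9*2^i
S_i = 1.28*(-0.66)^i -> [1.28, -0.84, 0.56, -0.37, 0.24]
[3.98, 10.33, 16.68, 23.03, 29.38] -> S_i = 3.98 + 6.35*i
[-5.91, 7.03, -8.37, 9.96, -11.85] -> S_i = -5.91*(-1.19)^i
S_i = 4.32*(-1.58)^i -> [4.32, -6.83, 10.78, -17.04, 26.92]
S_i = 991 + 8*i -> [991, 999, 1007, 1015, 1023]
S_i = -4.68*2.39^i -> [-4.68, -11.19, -26.73, -63.89, -152.7]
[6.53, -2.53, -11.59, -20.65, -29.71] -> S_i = 6.53 + -9.06*i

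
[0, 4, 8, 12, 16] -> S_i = 0 + 4*i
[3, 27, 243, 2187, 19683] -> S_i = 3*9^i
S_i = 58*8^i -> [58, 464, 3712, 29696, 237568]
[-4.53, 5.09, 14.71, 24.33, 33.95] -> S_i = -4.53 + 9.62*i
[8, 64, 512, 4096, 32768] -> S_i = 8*8^i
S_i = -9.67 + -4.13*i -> [-9.67, -13.8, -17.93, -22.06, -26.19]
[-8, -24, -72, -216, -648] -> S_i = -8*3^i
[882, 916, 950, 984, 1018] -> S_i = 882 + 34*i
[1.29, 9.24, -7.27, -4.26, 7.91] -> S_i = Random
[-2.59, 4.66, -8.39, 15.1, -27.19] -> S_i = -2.59*(-1.80)^i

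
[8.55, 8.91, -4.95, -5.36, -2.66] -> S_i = Random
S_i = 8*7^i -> [8, 56, 392, 2744, 19208]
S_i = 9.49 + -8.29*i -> [9.49, 1.2, -7.09, -15.38, -23.67]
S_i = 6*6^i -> [6, 36, 216, 1296, 7776]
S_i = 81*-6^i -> [81, -486, 2916, -17496, 104976]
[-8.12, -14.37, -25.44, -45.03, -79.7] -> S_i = -8.12*1.77^i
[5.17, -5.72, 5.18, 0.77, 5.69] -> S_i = Random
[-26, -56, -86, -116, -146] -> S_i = -26 + -30*i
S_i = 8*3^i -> [8, 24, 72, 216, 648]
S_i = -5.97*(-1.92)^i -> [-5.97, 11.46, -22.01, 42.25, -81.13]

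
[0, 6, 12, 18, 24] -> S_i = 0 + 6*i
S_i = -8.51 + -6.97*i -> [-8.51, -15.48, -22.45, -29.42, -36.39]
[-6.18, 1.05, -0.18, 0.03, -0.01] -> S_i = -6.18*(-0.17)^i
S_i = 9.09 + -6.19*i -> [9.09, 2.9, -3.29, -9.48, -15.67]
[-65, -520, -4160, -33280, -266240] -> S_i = -65*8^i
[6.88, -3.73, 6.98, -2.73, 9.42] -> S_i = Random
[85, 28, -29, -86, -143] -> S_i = 85 + -57*i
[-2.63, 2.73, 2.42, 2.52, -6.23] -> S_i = Random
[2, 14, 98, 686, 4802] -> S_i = 2*7^i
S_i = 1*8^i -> [1, 8, 64, 512, 4096]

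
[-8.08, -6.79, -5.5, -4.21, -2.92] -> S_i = -8.08 + 1.29*i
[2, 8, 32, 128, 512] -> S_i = 2*4^i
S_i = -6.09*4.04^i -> [-6.09, -24.6, -99.4, -401.57, -1622.34]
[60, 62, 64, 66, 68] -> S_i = 60 + 2*i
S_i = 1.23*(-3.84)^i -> [1.23, -4.72, 18.14, -69.65, 267.44]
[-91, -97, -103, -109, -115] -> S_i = -91 + -6*i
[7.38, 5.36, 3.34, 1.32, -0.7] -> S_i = 7.38 + -2.02*i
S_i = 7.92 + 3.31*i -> [7.92, 11.23, 14.54, 17.85, 21.16]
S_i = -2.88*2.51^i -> [-2.88, -7.23, -18.14, -45.54, -114.31]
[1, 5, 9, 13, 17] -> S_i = 1 + 4*i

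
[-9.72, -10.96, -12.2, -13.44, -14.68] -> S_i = -9.72 + -1.24*i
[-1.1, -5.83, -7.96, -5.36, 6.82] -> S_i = Random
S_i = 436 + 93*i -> [436, 529, 622, 715, 808]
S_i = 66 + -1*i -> [66, 65, 64, 63, 62]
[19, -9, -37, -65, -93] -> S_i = 19 + -28*i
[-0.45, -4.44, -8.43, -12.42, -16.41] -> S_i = -0.45 + -3.99*i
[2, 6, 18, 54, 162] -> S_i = 2*3^i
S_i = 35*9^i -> [35, 315, 2835, 25515, 229635]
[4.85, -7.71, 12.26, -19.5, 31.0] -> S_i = 4.85*(-1.59)^i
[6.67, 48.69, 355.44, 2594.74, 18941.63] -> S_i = 6.67*7.30^i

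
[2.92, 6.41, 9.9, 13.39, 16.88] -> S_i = 2.92 + 3.49*i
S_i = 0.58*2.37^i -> [0.58, 1.37, 3.26, 7.72, 18.3]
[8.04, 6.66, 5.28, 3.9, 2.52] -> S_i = 8.04 + -1.38*i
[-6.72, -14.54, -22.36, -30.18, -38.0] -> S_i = -6.72 + -7.82*i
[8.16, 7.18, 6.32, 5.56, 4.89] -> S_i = 8.16*0.88^i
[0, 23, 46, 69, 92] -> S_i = 0 + 23*i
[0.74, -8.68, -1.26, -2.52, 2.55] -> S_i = Random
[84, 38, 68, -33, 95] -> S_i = Random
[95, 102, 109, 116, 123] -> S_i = 95 + 7*i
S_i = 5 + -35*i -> [5, -30, -65, -100, -135]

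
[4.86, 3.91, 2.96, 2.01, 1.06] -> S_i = 4.86 + -0.95*i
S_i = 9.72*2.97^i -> [9.72, 28.87, 85.74, 254.65, 756.3]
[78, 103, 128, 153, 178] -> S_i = 78 + 25*i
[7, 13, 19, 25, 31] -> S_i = 7 + 6*i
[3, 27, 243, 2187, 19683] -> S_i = 3*9^i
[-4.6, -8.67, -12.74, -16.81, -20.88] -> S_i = -4.60 + -4.07*i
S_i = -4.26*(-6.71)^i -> [-4.26, 28.58, -191.8, 1287.0, -8635.74]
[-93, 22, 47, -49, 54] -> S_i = Random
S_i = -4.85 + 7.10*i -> [-4.85, 2.25, 9.35, 16.45, 23.55]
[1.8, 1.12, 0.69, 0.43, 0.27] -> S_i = 1.80*0.62^i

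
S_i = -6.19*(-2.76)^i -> [-6.19, 17.08, -47.15, 130.14, -359.19]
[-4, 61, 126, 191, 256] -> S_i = -4 + 65*i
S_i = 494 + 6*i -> [494, 500, 506, 512, 518]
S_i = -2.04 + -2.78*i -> [-2.04, -4.82, -7.6, -10.38, -13.16]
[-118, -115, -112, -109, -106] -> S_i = -118 + 3*i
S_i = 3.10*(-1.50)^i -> [3.1, -4.65, 6.98, -10.46, 15.69]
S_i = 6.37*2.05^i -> [6.37, 13.06, 26.77, 54.88, 112.5]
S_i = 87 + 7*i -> [87, 94, 101, 108, 115]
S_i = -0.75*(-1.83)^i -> [-0.75, 1.37, -2.51, 4.6, -8.41]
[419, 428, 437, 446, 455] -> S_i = 419 + 9*i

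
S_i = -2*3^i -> [-2, -6, -18, -54, -162]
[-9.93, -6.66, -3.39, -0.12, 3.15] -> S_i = -9.93 + 3.27*i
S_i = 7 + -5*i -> [7, 2, -3, -8, -13]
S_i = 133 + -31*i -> [133, 102, 71, 40, 9]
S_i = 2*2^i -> [2, 4, 8, 16, 32]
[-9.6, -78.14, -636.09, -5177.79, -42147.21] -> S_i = -9.60*8.14^i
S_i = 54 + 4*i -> [54, 58, 62, 66, 70]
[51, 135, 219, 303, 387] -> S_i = 51 + 84*i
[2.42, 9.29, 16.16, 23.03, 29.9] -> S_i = 2.42 + 6.87*i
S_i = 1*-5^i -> [1, -5, 25, -125, 625]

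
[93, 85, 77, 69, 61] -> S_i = 93 + -8*i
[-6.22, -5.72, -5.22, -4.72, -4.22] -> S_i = -6.22 + 0.50*i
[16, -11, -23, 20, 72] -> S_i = Random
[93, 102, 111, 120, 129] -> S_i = 93 + 9*i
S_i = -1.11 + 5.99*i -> [-1.11, 4.88, 10.87, 16.86, 22.85]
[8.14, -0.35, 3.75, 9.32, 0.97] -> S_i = Random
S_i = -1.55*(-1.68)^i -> [-1.55, 2.6, -4.37, 7.35, -12.35]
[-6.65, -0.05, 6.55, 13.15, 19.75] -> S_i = -6.65 + 6.60*i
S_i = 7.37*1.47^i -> [7.37, 10.83, 15.93, 23.41, 34.41]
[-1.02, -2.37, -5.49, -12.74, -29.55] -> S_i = -1.02*2.32^i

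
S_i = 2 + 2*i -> [2, 4, 6, 8, 10]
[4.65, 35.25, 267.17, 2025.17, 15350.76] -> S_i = 4.65*7.58^i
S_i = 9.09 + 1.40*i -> [9.09, 10.49, 11.89, 13.29, 14.69]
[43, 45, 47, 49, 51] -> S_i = 43 + 2*i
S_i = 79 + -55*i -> [79, 24, -31, -86, -141]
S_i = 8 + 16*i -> [8, 24, 40, 56, 72]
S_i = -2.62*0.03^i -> [-2.62, -0.08, -0.0, -0.0, -0.0]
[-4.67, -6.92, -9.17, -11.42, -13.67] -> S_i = -4.67 + -2.25*i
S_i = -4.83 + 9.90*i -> [-4.83, 5.07, 14.97, 24.87, 34.77]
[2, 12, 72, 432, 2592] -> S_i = 2*6^i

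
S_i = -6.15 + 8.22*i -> [-6.15, 2.07, 10.29, 18.51, 26.73]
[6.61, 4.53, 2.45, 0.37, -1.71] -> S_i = 6.61 + -2.08*i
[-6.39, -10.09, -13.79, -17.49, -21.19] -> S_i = -6.39 + -3.70*i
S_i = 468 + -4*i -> [468, 464, 460, 456, 452]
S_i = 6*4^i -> [6, 24, 96, 384, 1536]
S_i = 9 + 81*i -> [9, 90, 171, 252, 333]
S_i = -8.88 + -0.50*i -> [-8.88, -9.38, -9.88, -10.38, -10.88]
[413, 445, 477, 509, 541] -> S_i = 413 + 32*i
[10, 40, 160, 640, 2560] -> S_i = 10*4^i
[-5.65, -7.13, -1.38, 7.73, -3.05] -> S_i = Random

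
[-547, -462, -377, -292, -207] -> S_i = -547 + 85*i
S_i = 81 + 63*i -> [81, 144, 207, 270, 333]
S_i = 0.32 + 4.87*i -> [0.32, 5.19, 10.06, 14.93, 19.8]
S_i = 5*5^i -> [5, 25, 125, 625, 3125]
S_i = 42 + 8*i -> [42, 50, 58, 66, 74]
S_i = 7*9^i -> [7, 63, 567, 5103, 45927]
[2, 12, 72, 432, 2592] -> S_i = 2*6^i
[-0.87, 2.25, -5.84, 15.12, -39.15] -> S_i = -0.87*(-2.59)^i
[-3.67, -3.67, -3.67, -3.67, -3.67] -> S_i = -3.67*1.00^i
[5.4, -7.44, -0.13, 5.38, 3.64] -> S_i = Random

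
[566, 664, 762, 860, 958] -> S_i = 566 + 98*i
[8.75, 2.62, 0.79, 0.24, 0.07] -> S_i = 8.75*0.30^i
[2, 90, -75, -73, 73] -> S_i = Random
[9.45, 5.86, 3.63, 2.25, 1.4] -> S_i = 9.45*0.62^i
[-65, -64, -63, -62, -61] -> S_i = -65 + 1*i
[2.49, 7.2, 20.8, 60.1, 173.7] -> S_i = 2.49*2.89^i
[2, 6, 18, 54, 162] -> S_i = 2*3^i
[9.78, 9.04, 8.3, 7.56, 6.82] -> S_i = 9.78 + -0.74*i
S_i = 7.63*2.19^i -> [7.63, 16.71, 36.59, 80.14, 175.51]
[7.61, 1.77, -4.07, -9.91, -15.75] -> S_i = 7.61 + -5.84*i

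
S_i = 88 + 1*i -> [88, 89, 90, 91, 92]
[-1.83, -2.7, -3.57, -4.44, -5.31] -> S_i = -1.83 + -0.87*i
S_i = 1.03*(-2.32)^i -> [1.03, -2.39, 5.54, -12.86, 29.84]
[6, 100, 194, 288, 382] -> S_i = 6 + 94*i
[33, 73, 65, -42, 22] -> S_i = Random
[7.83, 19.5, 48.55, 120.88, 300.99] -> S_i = 7.83*2.49^i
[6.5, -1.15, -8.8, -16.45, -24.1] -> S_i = 6.50 + -7.65*i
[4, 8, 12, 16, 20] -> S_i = 4 + 4*i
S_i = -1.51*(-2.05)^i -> [-1.51, 3.1, -6.35, 13.01, -26.67]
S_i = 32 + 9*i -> [32, 41, 50, 59, 68]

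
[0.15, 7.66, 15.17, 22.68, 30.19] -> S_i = 0.15 + 7.51*i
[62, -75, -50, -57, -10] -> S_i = Random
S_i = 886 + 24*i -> [886, 910, 934, 958, 982]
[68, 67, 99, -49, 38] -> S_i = Random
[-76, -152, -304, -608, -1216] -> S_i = -76*2^i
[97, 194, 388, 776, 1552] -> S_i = 97*2^i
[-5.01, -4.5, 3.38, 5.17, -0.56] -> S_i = Random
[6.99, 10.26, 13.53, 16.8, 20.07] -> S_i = 6.99 + 3.27*i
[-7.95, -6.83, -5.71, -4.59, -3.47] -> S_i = -7.95 + 1.12*i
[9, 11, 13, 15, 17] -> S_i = 9 + 2*i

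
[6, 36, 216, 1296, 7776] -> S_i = 6*6^i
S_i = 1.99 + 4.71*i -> [1.99, 6.7, 11.41, 16.12, 20.83]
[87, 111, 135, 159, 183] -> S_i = 87 + 24*i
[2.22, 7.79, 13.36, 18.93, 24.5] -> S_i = 2.22 + 5.57*i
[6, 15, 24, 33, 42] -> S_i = 6 + 9*i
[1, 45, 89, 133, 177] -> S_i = 1 + 44*i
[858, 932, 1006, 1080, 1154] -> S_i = 858 + 74*i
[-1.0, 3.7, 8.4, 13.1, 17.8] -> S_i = -1.00 + 4.70*i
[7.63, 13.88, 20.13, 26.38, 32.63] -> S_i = 7.63 + 6.25*i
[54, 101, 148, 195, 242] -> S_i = 54 + 47*i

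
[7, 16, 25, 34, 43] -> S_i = 7 + 9*i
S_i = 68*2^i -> [68, 136, 272, 544, 1088]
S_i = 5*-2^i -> [5, -10, 20, -40, 80]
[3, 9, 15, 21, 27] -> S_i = 3 + 6*i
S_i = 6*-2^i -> [6, -12, 24, -48, 96]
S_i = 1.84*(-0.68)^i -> [1.84, -1.25, 0.85, -0.58, 0.39]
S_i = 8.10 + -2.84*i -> [8.1, 5.26, 2.42, -0.42, -3.26]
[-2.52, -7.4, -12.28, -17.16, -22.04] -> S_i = -2.52 + -4.88*i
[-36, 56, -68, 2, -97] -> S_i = Random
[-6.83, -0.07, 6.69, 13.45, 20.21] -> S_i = -6.83 + 6.76*i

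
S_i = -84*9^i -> [-84, -756, -6804, -61236, -551124]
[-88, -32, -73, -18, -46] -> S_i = Random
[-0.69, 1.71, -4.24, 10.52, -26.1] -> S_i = -0.69*(-2.48)^i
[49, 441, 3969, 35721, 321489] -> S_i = 49*9^i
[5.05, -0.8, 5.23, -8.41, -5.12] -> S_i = Random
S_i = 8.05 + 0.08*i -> [8.05, 8.13, 8.21, 8.29, 8.37]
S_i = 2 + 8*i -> [2, 10, 18, 26, 34]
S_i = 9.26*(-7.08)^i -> [9.26, -65.56, 464.17, -3286.33, 23267.19]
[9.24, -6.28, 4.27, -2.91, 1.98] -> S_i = 9.24*(-0.68)^i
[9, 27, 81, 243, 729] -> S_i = 9*3^i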